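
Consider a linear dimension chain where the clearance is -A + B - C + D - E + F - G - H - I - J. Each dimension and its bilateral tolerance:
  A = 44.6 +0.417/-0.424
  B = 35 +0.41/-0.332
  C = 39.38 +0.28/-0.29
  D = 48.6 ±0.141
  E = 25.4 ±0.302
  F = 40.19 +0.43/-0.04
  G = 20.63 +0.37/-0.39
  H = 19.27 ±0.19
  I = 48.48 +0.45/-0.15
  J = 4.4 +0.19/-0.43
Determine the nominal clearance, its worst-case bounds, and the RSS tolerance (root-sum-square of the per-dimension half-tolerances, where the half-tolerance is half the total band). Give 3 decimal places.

Stack each dimension's contribution:
  -A: nom -44.600 → Σnom=-44.600; wc +0.424/-0.417 → slack +0.424/-0.417; half-tol=0.420, Σhalf²=0.176820
  +B: nom +35.000 → Σnom=-9.600; wc +0.410/-0.332 → slack +0.834/-0.749; half-tol=0.371, Σhalf²=0.314461
  -C: nom -39.380 → Σnom=-48.980; wc +0.290/-0.280 → slack +1.124/-1.029; half-tol=0.285, Σhalf²=0.395686
  +D: nom +48.600 → Σnom=-0.380; wc +0.141/-0.141 → slack +1.265/-1.170; half-tol=0.141, Σhalf²=0.415567
  -E: nom -25.400 → Σnom=-25.780; wc +0.302/-0.302 → slack +1.567/-1.472; half-tol=0.302, Σhalf²=0.506771
  +F: nom +40.190 → Σnom=14.410; wc +0.430/-0.040 → slack +1.997/-1.512; half-tol=0.235, Σhalf²=0.561996
  -G: nom -20.630 → Σnom=-6.220; wc +0.390/-0.370 → slack +2.387/-1.882; half-tol=0.380, Σhalf²=0.706396
  -H: nom -19.270 → Σnom=-25.490; wc +0.190/-0.190 → slack +2.577/-2.072; half-tol=0.190, Σhalf²=0.742496
  -I: nom -48.480 → Σnom=-73.970; wc +0.150/-0.450 → slack +2.727/-2.522; half-tol=0.300, Σhalf²=0.832496
  -J: nom -4.400 → Σnom=-78.370; wc +0.430/-0.190 → slack +3.157/-2.712; half-tol=0.310, Σhalf²=0.928596
Nominal = -78.370. Worst-case = [-78.370 - 2.712, -78.370 + 3.157] = [-81.082, -75.213]. RSS = √0.928596 = 0.964.

nominal=-78.370 wc=[-81.082,-75.213] rss=0.964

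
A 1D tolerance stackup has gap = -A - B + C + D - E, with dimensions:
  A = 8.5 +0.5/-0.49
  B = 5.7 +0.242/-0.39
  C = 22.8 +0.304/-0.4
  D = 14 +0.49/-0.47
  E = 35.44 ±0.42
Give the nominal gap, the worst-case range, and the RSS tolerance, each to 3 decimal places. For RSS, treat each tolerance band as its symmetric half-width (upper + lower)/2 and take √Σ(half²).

Stack each dimension's contribution:
  -A: nom -8.500 → Σnom=-8.500; wc +0.490/-0.500 → slack +0.490/-0.500; half-tol=0.495, Σhalf²=0.245025
  -B: nom -5.700 → Σnom=-14.200; wc +0.390/-0.242 → slack +0.880/-0.742; half-tol=0.316, Σhalf²=0.344881
  +C: nom +22.800 → Σnom=8.600; wc +0.304/-0.400 → slack +1.184/-1.142; half-tol=0.352, Σhalf²=0.468785
  +D: nom +14.000 → Σnom=22.600; wc +0.490/-0.470 → slack +1.674/-1.612; half-tol=0.480, Σhalf²=0.699185
  -E: nom -35.440 → Σnom=-12.840; wc +0.420/-0.420 → slack +2.094/-2.032; half-tol=0.420, Σhalf²=0.875585
Nominal = -12.840. Worst-case = [-12.840 - 2.032, -12.840 + 2.094] = [-14.872, -10.746]. RSS = √0.875585 = 0.936.

nominal=-12.840 wc=[-14.872,-10.746] rss=0.936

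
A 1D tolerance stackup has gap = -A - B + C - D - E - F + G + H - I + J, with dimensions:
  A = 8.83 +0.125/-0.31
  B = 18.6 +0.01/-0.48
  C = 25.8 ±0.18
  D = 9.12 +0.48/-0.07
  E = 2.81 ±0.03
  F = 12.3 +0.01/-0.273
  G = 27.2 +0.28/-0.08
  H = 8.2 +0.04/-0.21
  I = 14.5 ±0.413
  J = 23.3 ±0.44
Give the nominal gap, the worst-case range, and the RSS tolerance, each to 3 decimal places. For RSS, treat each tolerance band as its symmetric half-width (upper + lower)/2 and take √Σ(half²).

nominal=18.340 wc=[16.362,20.856] rss=0.805

Stack each dimension's contribution:
  -A: nom -8.830 → Σnom=-8.830; wc +0.310/-0.125 → slack +0.310/-0.125; half-tol=0.217, Σhalf²=0.047306
  -B: nom -18.600 → Σnom=-27.430; wc +0.480/-0.010 → slack +0.790/-0.135; half-tol=0.245, Σhalf²=0.107331
  +C: nom +25.800 → Σnom=-1.630; wc +0.180/-0.180 → slack +0.970/-0.315; half-tol=0.180, Σhalf²=0.139731
  -D: nom -9.120 → Σnom=-10.750; wc +0.070/-0.480 → slack +1.040/-0.795; half-tol=0.275, Σhalf²=0.215356
  -E: nom -2.810 → Σnom=-13.560; wc +0.030/-0.030 → slack +1.070/-0.825; half-tol=0.030, Σhalf²=0.216256
  -F: nom -12.300 → Σnom=-25.860; wc +0.273/-0.010 → slack +1.343/-0.835; half-tol=0.142, Σhalf²=0.236279
  +G: nom +27.200 → Σnom=1.340; wc +0.280/-0.080 → slack +1.623/-0.915; half-tol=0.180, Σhalf²=0.268678
  +H: nom +8.200 → Σnom=9.540; wc +0.040/-0.210 → slack +1.663/-1.125; half-tol=0.125, Σhalf²=0.284303
  -I: nom -14.500 → Σnom=-4.960; wc +0.413/-0.413 → slack +2.076/-1.538; half-tol=0.413, Σhalf²=0.454872
  +J: nom +23.300 → Σnom=18.340; wc +0.440/-0.440 → slack +2.516/-1.978; half-tol=0.440, Σhalf²=0.648473
Nominal = 18.340. Worst-case = [18.340 - 1.978, 18.340 + 2.516] = [16.362, 20.856]. RSS = √0.648473 = 0.805.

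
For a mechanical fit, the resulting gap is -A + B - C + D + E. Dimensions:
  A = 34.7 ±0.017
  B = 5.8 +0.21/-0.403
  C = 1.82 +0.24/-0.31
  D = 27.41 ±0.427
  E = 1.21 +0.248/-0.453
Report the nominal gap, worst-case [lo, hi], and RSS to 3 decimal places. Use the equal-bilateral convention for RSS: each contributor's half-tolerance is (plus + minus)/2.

Stack each dimension's contribution:
  -A: nom -34.700 → Σnom=-34.700; wc +0.017/-0.017 → slack +0.017/-0.017; half-tol=0.017, Σhalf²=0.000289
  +B: nom +5.800 → Σnom=-28.900; wc +0.210/-0.403 → slack +0.227/-0.420; half-tol=0.306, Σhalf²=0.094231
  -C: nom -1.820 → Σnom=-30.720; wc +0.310/-0.240 → slack +0.537/-0.660; half-tol=0.275, Σhalf²=0.169856
  +D: nom +27.410 → Σnom=-3.310; wc +0.427/-0.427 → slack +0.964/-1.087; half-tol=0.427, Σhalf²=0.352185
  +E: nom +1.210 → Σnom=-2.100; wc +0.248/-0.453 → slack +1.212/-1.540; half-tol=0.351, Σhalf²=0.475036
Nominal = -2.100. Worst-case = [-2.100 - 1.540, -2.100 + 1.212] = [-3.640, -0.888]. RSS = √0.475036 = 0.689.

nominal=-2.100 wc=[-3.640,-0.888] rss=0.689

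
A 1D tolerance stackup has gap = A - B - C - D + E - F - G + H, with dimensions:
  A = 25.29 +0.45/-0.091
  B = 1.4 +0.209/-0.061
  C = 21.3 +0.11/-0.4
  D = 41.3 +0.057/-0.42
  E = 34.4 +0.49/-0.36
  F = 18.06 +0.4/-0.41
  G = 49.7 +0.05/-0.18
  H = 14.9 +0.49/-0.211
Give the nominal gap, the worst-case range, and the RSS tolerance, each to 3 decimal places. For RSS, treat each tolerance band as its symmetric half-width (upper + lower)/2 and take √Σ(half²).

Stack each dimension's contribution:
  +A: nom +25.290 → Σnom=25.290; wc +0.450/-0.091 → slack +0.450/-0.091; half-tol=0.271, Σhalf²=0.073170
  -B: nom -1.400 → Σnom=23.890; wc +0.061/-0.209 → slack +0.511/-0.300; half-tol=0.135, Σhalf²=0.091395
  -C: nom -21.300 → Σnom=2.590; wc +0.400/-0.110 → slack +0.911/-0.410; half-tol=0.255, Σhalf²=0.156420
  -D: nom -41.300 → Σnom=-38.710; wc +0.420/-0.057 → slack +1.331/-0.467; half-tol=0.238, Σhalf²=0.213303
  +E: nom +34.400 → Σnom=-4.310; wc +0.490/-0.360 → slack +1.821/-0.827; half-tol=0.425, Σhalf²=0.393927
  -F: nom -18.060 → Σnom=-22.370; wc +0.410/-0.400 → slack +2.231/-1.227; half-tol=0.405, Σhalf²=0.557953
  -G: nom -49.700 → Σnom=-72.070; wc +0.180/-0.050 → slack +2.411/-1.277; half-tol=0.115, Σhalf²=0.571178
  +H: nom +14.900 → Σnom=-57.170; wc +0.490/-0.211 → slack +2.901/-1.488; half-tol=0.350, Σhalf²=0.694028
Nominal = -57.170. Worst-case = [-57.170 - 1.488, -57.170 + 2.901] = [-58.658, -54.269]. RSS = √0.694028 = 0.833.

nominal=-57.170 wc=[-58.658,-54.269] rss=0.833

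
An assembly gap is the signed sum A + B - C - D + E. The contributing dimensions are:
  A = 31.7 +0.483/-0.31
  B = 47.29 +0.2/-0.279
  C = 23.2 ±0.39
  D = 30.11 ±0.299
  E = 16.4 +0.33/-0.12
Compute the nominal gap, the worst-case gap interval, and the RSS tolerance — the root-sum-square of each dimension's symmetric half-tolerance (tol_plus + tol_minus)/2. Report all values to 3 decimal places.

nominal=42.080 wc=[40.682,43.782] rss=0.712

Stack each dimension's contribution:
  +A: nom +31.700 → Σnom=31.700; wc +0.483/-0.310 → slack +0.483/-0.310; half-tol=0.396, Σhalf²=0.157212
  +B: nom +47.290 → Σnom=78.990; wc +0.200/-0.279 → slack +0.683/-0.589; half-tol=0.240, Σhalf²=0.214572
  -C: nom -23.200 → Σnom=55.790; wc +0.390/-0.390 → slack +1.073/-0.979; half-tol=0.390, Σhalf²=0.366672
  -D: nom -30.110 → Σnom=25.680; wc +0.299/-0.299 → slack +1.372/-1.278; half-tol=0.299, Σhalf²=0.456073
  +E: nom +16.400 → Σnom=42.080; wc +0.330/-0.120 → slack +1.702/-1.398; half-tol=0.225, Σhalf²=0.506698
Nominal = 42.080. Worst-case = [42.080 - 1.398, 42.080 + 1.702] = [40.682, 43.782]. RSS = √0.506698 = 0.712.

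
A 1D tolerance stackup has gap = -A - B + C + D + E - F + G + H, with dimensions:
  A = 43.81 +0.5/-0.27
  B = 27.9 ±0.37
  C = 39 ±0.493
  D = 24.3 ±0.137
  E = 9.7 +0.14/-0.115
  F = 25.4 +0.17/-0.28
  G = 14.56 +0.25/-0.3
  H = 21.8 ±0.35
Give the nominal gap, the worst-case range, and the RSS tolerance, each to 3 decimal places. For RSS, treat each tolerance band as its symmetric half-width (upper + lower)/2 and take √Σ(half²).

nominal=12.250 wc=[9.815,14.540] rss=0.901

Stack each dimension's contribution:
  -A: nom -43.810 → Σnom=-43.810; wc +0.270/-0.500 → slack +0.270/-0.500; half-tol=0.385, Σhalf²=0.148225
  -B: nom -27.900 → Σnom=-71.710; wc +0.370/-0.370 → slack +0.640/-0.870; half-tol=0.370, Σhalf²=0.285125
  +C: nom +39.000 → Σnom=-32.710; wc +0.493/-0.493 → slack +1.133/-1.363; half-tol=0.493, Σhalf²=0.528174
  +D: nom +24.300 → Σnom=-8.410; wc +0.137/-0.137 → slack +1.270/-1.500; half-tol=0.137, Σhalf²=0.546943
  +E: nom +9.700 → Σnom=1.290; wc +0.140/-0.115 → slack +1.410/-1.615; half-tol=0.128, Σhalf²=0.563199
  -F: nom -25.400 → Σnom=-24.110; wc +0.280/-0.170 → slack +1.690/-1.785; half-tol=0.225, Σhalf²=0.613824
  +G: nom +14.560 → Σnom=-9.550; wc +0.250/-0.300 → slack +1.940/-2.085; half-tol=0.275, Σhalf²=0.689449
  +H: nom +21.800 → Σnom=12.250; wc +0.350/-0.350 → slack +2.290/-2.435; half-tol=0.350, Σhalf²=0.811949
Nominal = 12.250. Worst-case = [12.250 - 2.435, 12.250 + 2.290] = [9.815, 14.540]. RSS = √0.811949 = 0.901.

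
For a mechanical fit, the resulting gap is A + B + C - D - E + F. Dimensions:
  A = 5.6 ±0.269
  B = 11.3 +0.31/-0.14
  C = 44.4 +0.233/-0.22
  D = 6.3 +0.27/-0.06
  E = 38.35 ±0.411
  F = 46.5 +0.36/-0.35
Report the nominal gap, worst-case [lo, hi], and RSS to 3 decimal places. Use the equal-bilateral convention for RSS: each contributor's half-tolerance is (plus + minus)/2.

nominal=63.150 wc=[61.490,64.793] rss=0.705

Stack each dimension's contribution:
  +A: nom +5.600 → Σnom=5.600; wc +0.269/-0.269 → slack +0.269/-0.269; half-tol=0.269, Σhalf²=0.072361
  +B: nom +11.300 → Σnom=16.900; wc +0.310/-0.140 → slack +0.579/-0.409; half-tol=0.225, Σhalf²=0.122986
  +C: nom +44.400 → Σnom=61.300; wc +0.233/-0.220 → slack +0.812/-0.629; half-tol=0.227, Σhalf²=0.174288
  -D: nom -6.300 → Σnom=55.000; wc +0.060/-0.270 → slack +0.872/-0.899; half-tol=0.165, Σhalf²=0.201513
  -E: nom -38.350 → Σnom=16.650; wc +0.411/-0.411 → slack +1.283/-1.310; half-tol=0.411, Σhalf²=0.370434
  +F: nom +46.500 → Σnom=63.150; wc +0.360/-0.350 → slack +1.643/-1.660; half-tol=0.355, Σhalf²=0.496459
Nominal = 63.150. Worst-case = [63.150 - 1.660, 63.150 + 1.643] = [61.490, 64.793]. RSS = √0.496459 = 0.705.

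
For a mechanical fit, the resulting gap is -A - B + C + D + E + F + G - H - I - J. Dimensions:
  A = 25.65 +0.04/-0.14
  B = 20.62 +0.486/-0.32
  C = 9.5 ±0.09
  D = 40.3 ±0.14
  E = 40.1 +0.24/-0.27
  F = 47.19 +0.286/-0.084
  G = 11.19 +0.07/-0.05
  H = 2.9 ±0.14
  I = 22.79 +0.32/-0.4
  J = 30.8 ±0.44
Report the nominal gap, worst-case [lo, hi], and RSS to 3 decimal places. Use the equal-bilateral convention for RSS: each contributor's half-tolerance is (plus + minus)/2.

nominal=45.520 wc=[43.460,47.786] rss=0.802

Stack each dimension's contribution:
  -A: nom -25.650 → Σnom=-25.650; wc +0.140/-0.040 → slack +0.140/-0.040; half-tol=0.090, Σhalf²=0.008100
  -B: nom -20.620 → Σnom=-46.270; wc +0.320/-0.486 → slack +0.460/-0.526; half-tol=0.403, Σhalf²=0.170509
  +C: nom +9.500 → Σnom=-36.770; wc +0.090/-0.090 → slack +0.550/-0.616; half-tol=0.090, Σhalf²=0.178609
  +D: nom +40.300 → Σnom=3.530; wc +0.140/-0.140 → slack +0.690/-0.756; half-tol=0.140, Σhalf²=0.198209
  +E: nom +40.100 → Σnom=43.630; wc +0.240/-0.270 → slack +0.930/-1.026; half-tol=0.255, Σhalf²=0.263234
  +F: nom +47.190 → Σnom=90.820; wc +0.286/-0.084 → slack +1.216/-1.110; half-tol=0.185, Σhalf²=0.297459
  +G: nom +11.190 → Σnom=102.010; wc +0.070/-0.050 → slack +1.286/-1.160; half-tol=0.060, Σhalf²=0.301059
  -H: nom -2.900 → Σnom=99.110; wc +0.140/-0.140 → slack +1.426/-1.300; half-tol=0.140, Σhalf²=0.320659
  -I: nom -22.790 → Σnom=76.320; wc +0.400/-0.320 → slack +1.826/-1.620; half-tol=0.360, Σhalf²=0.450259
  -J: nom -30.800 → Σnom=45.520; wc +0.440/-0.440 → slack +2.266/-2.060; half-tol=0.440, Σhalf²=0.643859
Nominal = 45.520. Worst-case = [45.520 - 2.060, 45.520 + 2.266] = [43.460, 47.786]. RSS = √0.643859 = 0.802.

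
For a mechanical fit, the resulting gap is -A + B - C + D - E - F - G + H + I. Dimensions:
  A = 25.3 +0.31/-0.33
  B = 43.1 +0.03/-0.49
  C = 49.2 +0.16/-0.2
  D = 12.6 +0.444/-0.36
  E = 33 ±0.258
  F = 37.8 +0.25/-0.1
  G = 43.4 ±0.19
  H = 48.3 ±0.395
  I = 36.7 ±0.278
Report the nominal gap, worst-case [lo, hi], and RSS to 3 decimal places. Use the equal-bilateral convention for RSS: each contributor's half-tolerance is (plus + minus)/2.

nominal=-48.000 wc=[-50.691,-45.775] rss=0.855

Stack each dimension's contribution:
  -A: nom -25.300 → Σnom=-25.300; wc +0.330/-0.310 → slack +0.330/-0.310; half-tol=0.320, Σhalf²=0.102400
  +B: nom +43.100 → Σnom=17.800; wc +0.030/-0.490 → slack +0.360/-0.800; half-tol=0.260, Σhalf²=0.170000
  -C: nom -49.200 → Σnom=-31.400; wc +0.200/-0.160 → slack +0.560/-0.960; half-tol=0.180, Σhalf²=0.202400
  +D: nom +12.600 → Σnom=-18.800; wc +0.444/-0.360 → slack +1.004/-1.320; half-tol=0.402, Σhalf²=0.364004
  -E: nom -33.000 → Σnom=-51.800; wc +0.258/-0.258 → slack +1.262/-1.578; half-tol=0.258, Σhalf²=0.430568
  -F: nom -37.800 → Σnom=-89.600; wc +0.100/-0.250 → slack +1.362/-1.828; half-tol=0.175, Σhalf²=0.461193
  -G: nom -43.400 → Σnom=-133.000; wc +0.190/-0.190 → slack +1.552/-2.018; half-tol=0.190, Σhalf²=0.497293
  +H: nom +48.300 → Σnom=-84.700; wc +0.395/-0.395 → slack +1.947/-2.413; half-tol=0.395, Σhalf²=0.653318
  +I: nom +36.700 → Σnom=-48.000; wc +0.278/-0.278 → slack +2.225/-2.691; half-tol=0.278, Σhalf²=0.730602
Nominal = -48.000. Worst-case = [-48.000 - 2.691, -48.000 + 2.225] = [-50.691, -45.775]. RSS = √0.730602 = 0.855.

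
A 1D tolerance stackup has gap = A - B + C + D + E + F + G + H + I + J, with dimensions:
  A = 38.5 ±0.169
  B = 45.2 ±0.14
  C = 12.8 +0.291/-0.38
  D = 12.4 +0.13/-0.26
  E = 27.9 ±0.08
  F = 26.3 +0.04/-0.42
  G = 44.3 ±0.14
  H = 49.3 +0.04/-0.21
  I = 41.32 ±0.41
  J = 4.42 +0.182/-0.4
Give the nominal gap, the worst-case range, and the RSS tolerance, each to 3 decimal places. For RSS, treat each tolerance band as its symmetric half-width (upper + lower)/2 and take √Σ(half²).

nominal=212.040 wc=[209.431,213.662] rss=0.739

Stack each dimension's contribution:
  +A: nom +38.500 → Σnom=38.500; wc +0.169/-0.169 → slack +0.169/-0.169; half-tol=0.169, Σhalf²=0.028561
  -B: nom -45.200 → Σnom=-6.700; wc +0.140/-0.140 → slack +0.309/-0.309; half-tol=0.140, Σhalf²=0.048161
  +C: nom +12.800 → Σnom=6.100; wc +0.291/-0.380 → slack +0.600/-0.689; half-tol=0.336, Σhalf²=0.160721
  +D: nom +12.400 → Σnom=18.500; wc +0.130/-0.260 → slack +0.730/-0.949; half-tol=0.195, Σhalf²=0.198746
  +E: nom +27.900 → Σnom=46.400; wc +0.080/-0.080 → slack +0.810/-1.029; half-tol=0.080, Σhalf²=0.205146
  +F: nom +26.300 → Σnom=72.700; wc +0.040/-0.420 → slack +0.850/-1.449; half-tol=0.230, Σhalf²=0.258046
  +G: nom +44.300 → Σnom=117.000; wc +0.140/-0.140 → slack +0.990/-1.589; half-tol=0.140, Σhalf²=0.277646
  +H: nom +49.300 → Σnom=166.300; wc +0.040/-0.210 → slack +1.030/-1.799; half-tol=0.125, Σhalf²=0.293271
  +I: nom +41.320 → Σnom=207.620; wc +0.410/-0.410 → slack +1.440/-2.209; half-tol=0.410, Σhalf²=0.461371
  +J: nom +4.420 → Σnom=212.040; wc +0.182/-0.400 → slack +1.622/-2.609; half-tol=0.291, Σhalf²=0.546052
Nominal = 212.040. Worst-case = [212.040 - 2.609, 212.040 + 1.622] = [209.431, 213.662]. RSS = √0.546052 = 0.739.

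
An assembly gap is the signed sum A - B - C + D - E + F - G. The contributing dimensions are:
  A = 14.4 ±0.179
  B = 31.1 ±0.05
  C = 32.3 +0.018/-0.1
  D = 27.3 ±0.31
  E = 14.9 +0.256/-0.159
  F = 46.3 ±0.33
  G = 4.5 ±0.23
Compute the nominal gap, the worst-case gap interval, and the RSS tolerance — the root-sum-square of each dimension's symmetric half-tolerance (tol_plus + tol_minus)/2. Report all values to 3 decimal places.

nominal=5.200 wc=[3.827,6.558] rss=0.582

Stack each dimension's contribution:
  +A: nom +14.400 → Σnom=14.400; wc +0.179/-0.179 → slack +0.179/-0.179; half-tol=0.179, Σhalf²=0.032041
  -B: nom -31.100 → Σnom=-16.700; wc +0.050/-0.050 → slack +0.229/-0.229; half-tol=0.050, Σhalf²=0.034541
  -C: nom -32.300 → Σnom=-49.000; wc +0.100/-0.018 → slack +0.329/-0.247; half-tol=0.059, Σhalf²=0.038022
  +D: nom +27.300 → Σnom=-21.700; wc +0.310/-0.310 → slack +0.639/-0.557; half-tol=0.310, Σhalf²=0.134122
  -E: nom -14.900 → Σnom=-36.600; wc +0.159/-0.256 → slack +0.798/-0.813; half-tol=0.208, Σhalf²=0.177178
  +F: nom +46.300 → Σnom=9.700; wc +0.330/-0.330 → slack +1.128/-1.143; half-tol=0.330, Σhalf²=0.286078
  -G: nom -4.500 → Σnom=5.200; wc +0.230/-0.230 → slack +1.358/-1.373; half-tol=0.230, Σhalf²=0.338978
Nominal = 5.200. Worst-case = [5.200 - 1.373, 5.200 + 1.358] = [3.827, 6.558]. RSS = √0.338978 = 0.582.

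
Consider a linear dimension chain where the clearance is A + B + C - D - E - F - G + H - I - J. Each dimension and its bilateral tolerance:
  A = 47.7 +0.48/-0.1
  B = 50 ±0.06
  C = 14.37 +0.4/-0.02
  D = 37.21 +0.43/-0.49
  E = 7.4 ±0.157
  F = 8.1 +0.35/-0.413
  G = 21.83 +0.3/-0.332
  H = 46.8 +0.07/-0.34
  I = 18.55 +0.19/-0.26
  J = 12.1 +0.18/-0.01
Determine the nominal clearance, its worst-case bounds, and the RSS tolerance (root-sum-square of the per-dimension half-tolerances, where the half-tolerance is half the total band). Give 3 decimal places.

nominal=53.680 wc=[51.553,56.352] rss=0.846

Stack each dimension's contribution:
  +A: nom +47.700 → Σnom=47.700; wc +0.480/-0.100 → slack +0.480/-0.100; half-tol=0.290, Σhalf²=0.084100
  +B: nom +50.000 → Σnom=97.700; wc +0.060/-0.060 → slack +0.540/-0.160; half-tol=0.060, Σhalf²=0.087700
  +C: nom +14.370 → Σnom=112.070; wc +0.400/-0.020 → slack +0.940/-0.180; half-tol=0.210, Σhalf²=0.131800
  -D: nom -37.210 → Σnom=74.860; wc +0.490/-0.430 → slack +1.430/-0.610; half-tol=0.460, Σhalf²=0.343400
  -E: nom -7.400 → Σnom=67.460; wc +0.157/-0.157 → slack +1.587/-0.767; half-tol=0.157, Σhalf²=0.368049
  -F: nom -8.100 → Σnom=59.360; wc +0.413/-0.350 → slack +2.000/-1.117; half-tol=0.381, Σhalf²=0.513591
  -G: nom -21.830 → Σnom=37.530; wc +0.332/-0.300 → slack +2.332/-1.417; half-tol=0.316, Σhalf²=0.613447
  +H: nom +46.800 → Σnom=84.330; wc +0.070/-0.340 → slack +2.402/-1.757; half-tol=0.205, Σhalf²=0.655472
  -I: nom -18.550 → Σnom=65.780; wc +0.260/-0.190 → slack +2.662/-1.947; half-tol=0.225, Σhalf²=0.706097
  -J: nom -12.100 → Σnom=53.680; wc +0.010/-0.180 → slack +2.672/-2.127; half-tol=0.095, Σhalf²=0.715122
Nominal = 53.680. Worst-case = [53.680 - 2.127, 53.680 + 2.672] = [51.553, 56.352]. RSS = √0.715122 = 0.846.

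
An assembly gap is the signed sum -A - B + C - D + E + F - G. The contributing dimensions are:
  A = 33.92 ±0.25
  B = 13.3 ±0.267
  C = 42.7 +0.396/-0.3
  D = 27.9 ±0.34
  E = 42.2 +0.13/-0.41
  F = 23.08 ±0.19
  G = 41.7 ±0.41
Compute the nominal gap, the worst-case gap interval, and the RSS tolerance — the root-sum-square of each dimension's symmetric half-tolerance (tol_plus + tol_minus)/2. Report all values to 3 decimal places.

nominal=-8.840 wc=[-11.007,-6.857] rss=0.805

Stack each dimension's contribution:
  -A: nom -33.920 → Σnom=-33.920; wc +0.250/-0.250 → slack +0.250/-0.250; half-tol=0.250, Σhalf²=0.062500
  -B: nom -13.300 → Σnom=-47.220; wc +0.267/-0.267 → slack +0.517/-0.517; half-tol=0.267, Σhalf²=0.133789
  +C: nom +42.700 → Σnom=-4.520; wc +0.396/-0.300 → slack +0.913/-0.817; half-tol=0.348, Σhalf²=0.254893
  -D: nom -27.900 → Σnom=-32.420; wc +0.340/-0.340 → slack +1.253/-1.157; half-tol=0.340, Σhalf²=0.370493
  +E: nom +42.200 → Σnom=9.780; wc +0.130/-0.410 → slack +1.383/-1.567; half-tol=0.270, Σhalf²=0.443393
  +F: nom +23.080 → Σnom=32.860; wc +0.190/-0.190 → slack +1.573/-1.757; half-tol=0.190, Σhalf²=0.479493
  -G: nom -41.700 → Σnom=-8.840; wc +0.410/-0.410 → slack +1.983/-2.167; half-tol=0.410, Σhalf²=0.647593
Nominal = -8.840. Worst-case = [-8.840 - 2.167, -8.840 + 1.983] = [-11.007, -6.857]. RSS = √0.647593 = 0.805.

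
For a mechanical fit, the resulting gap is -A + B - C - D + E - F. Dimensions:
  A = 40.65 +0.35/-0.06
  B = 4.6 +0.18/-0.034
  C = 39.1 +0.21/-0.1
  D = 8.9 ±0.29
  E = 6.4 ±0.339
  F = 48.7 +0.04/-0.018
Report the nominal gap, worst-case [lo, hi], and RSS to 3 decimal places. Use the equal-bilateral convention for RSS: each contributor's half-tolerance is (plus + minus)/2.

nominal=-126.350 wc=[-127.613,-125.363] rss=0.527

Stack each dimension's contribution:
  -A: nom -40.650 → Σnom=-40.650; wc +0.060/-0.350 → slack +0.060/-0.350; half-tol=0.205, Σhalf²=0.042025
  +B: nom +4.600 → Σnom=-36.050; wc +0.180/-0.034 → slack +0.240/-0.384; half-tol=0.107, Σhalf²=0.053474
  -C: nom -39.100 → Σnom=-75.150; wc +0.100/-0.210 → slack +0.340/-0.594; half-tol=0.155, Σhalf²=0.077499
  -D: nom -8.900 → Σnom=-84.050; wc +0.290/-0.290 → slack +0.630/-0.884; half-tol=0.290, Σhalf²=0.161599
  +E: nom +6.400 → Σnom=-77.650; wc +0.339/-0.339 → slack +0.969/-1.223; half-tol=0.339, Σhalf²=0.276520
  -F: nom -48.700 → Σnom=-126.350; wc +0.018/-0.040 → slack +0.987/-1.263; half-tol=0.029, Σhalf²=0.277361
Nominal = -126.350. Worst-case = [-126.350 - 1.263, -126.350 + 0.987] = [-127.613, -125.363]. RSS = √0.277361 = 0.527.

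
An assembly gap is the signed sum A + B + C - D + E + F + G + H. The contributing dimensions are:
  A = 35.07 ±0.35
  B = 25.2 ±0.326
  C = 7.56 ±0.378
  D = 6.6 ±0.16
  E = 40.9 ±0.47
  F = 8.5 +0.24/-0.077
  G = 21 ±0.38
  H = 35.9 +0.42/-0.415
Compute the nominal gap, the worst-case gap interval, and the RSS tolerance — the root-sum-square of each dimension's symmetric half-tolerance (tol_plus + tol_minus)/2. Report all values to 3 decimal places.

Stack each dimension's contribution:
  +A: nom +35.070 → Σnom=35.070; wc +0.350/-0.350 → slack +0.350/-0.350; half-tol=0.350, Σhalf²=0.122500
  +B: nom +25.200 → Σnom=60.270; wc +0.326/-0.326 → slack +0.676/-0.676; half-tol=0.326, Σhalf²=0.228776
  +C: nom +7.560 → Σnom=67.830; wc +0.378/-0.378 → slack +1.054/-1.054; half-tol=0.378, Σhalf²=0.371660
  -D: nom -6.600 → Σnom=61.230; wc +0.160/-0.160 → slack +1.214/-1.214; half-tol=0.160, Σhalf²=0.397260
  +E: nom +40.900 → Σnom=102.130; wc +0.470/-0.470 → slack +1.684/-1.684; half-tol=0.470, Σhalf²=0.618160
  +F: nom +8.500 → Σnom=110.630; wc +0.240/-0.077 → slack +1.924/-1.761; half-tol=0.159, Σhalf²=0.643282
  +G: nom +21.000 → Σnom=131.630; wc +0.380/-0.380 → slack +2.304/-2.141; half-tol=0.380, Σhalf²=0.787682
  +H: nom +35.900 → Σnom=167.530; wc +0.420/-0.415 → slack +2.724/-2.556; half-tol=0.417, Σhalf²=0.961989
Nominal = 167.530. Worst-case = [167.530 - 2.556, 167.530 + 2.724] = [164.974, 170.254]. RSS = √0.961989 = 0.981.

nominal=167.530 wc=[164.974,170.254] rss=0.981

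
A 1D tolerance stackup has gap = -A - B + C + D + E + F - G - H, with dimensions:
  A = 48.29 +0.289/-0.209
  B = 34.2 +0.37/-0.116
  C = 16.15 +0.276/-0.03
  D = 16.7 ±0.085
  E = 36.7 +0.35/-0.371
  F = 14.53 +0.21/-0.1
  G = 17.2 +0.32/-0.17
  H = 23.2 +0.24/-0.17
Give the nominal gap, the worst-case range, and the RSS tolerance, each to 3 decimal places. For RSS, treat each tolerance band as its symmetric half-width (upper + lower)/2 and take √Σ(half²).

Stack each dimension's contribution:
  -A: nom -48.290 → Σnom=-48.290; wc +0.209/-0.289 → slack +0.209/-0.289; half-tol=0.249, Σhalf²=0.062001
  -B: nom -34.200 → Σnom=-82.490; wc +0.116/-0.370 → slack +0.325/-0.659; half-tol=0.243, Σhalf²=0.121050
  +C: nom +16.150 → Σnom=-66.340; wc +0.276/-0.030 → slack +0.601/-0.689; half-tol=0.153, Σhalf²=0.144459
  +D: nom +16.700 → Σnom=-49.640; wc +0.085/-0.085 → slack +0.686/-0.774; half-tol=0.085, Σhalf²=0.151684
  +E: nom +36.700 → Σnom=-12.940; wc +0.350/-0.371 → slack +1.036/-1.145; half-tol=0.360, Σhalf²=0.281644
  +F: nom +14.530 → Σnom=1.590; wc +0.210/-0.100 → slack +1.246/-1.245; half-tol=0.155, Σhalf²=0.305669
  -G: nom -17.200 → Σnom=-15.610; wc +0.170/-0.320 → slack +1.416/-1.565; half-tol=0.245, Σhalf²=0.365694
  -H: nom -23.200 → Σnom=-38.810; wc +0.170/-0.240 → slack +1.586/-1.805; half-tol=0.205, Σhalf²=0.407719
Nominal = -38.810. Worst-case = [-38.810 - 1.805, -38.810 + 1.586] = [-40.615, -37.224]. RSS = √0.407719 = 0.639.

nominal=-38.810 wc=[-40.615,-37.224] rss=0.639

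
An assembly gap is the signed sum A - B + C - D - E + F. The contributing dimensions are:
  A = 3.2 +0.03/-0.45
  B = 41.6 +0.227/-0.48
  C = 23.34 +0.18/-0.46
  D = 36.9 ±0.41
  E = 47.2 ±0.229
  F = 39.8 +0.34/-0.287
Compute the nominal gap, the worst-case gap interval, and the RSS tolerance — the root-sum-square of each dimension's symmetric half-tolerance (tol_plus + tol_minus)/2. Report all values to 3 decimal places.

nominal=-59.360 wc=[-61.423,-57.691] rss=0.777

Stack each dimension's contribution:
  +A: nom +3.200 → Σnom=3.200; wc +0.030/-0.450 → slack +0.030/-0.450; half-tol=0.240, Σhalf²=0.057600
  -B: nom -41.600 → Σnom=-38.400; wc +0.480/-0.227 → slack +0.510/-0.677; half-tol=0.353, Σhalf²=0.182562
  +C: nom +23.340 → Σnom=-15.060; wc +0.180/-0.460 → slack +0.690/-1.137; half-tol=0.320, Σhalf²=0.284962
  -D: nom -36.900 → Σnom=-51.960; wc +0.410/-0.410 → slack +1.100/-1.547; half-tol=0.410, Σhalf²=0.453062
  -E: nom -47.200 → Σnom=-99.160; wc +0.229/-0.229 → slack +1.329/-1.776; half-tol=0.229, Σhalf²=0.505503
  +F: nom +39.800 → Σnom=-59.360; wc +0.340/-0.287 → slack +1.669/-2.063; half-tol=0.314, Σhalf²=0.603785
Nominal = -59.360. Worst-case = [-59.360 - 2.063, -59.360 + 1.669] = [-61.423, -57.691]. RSS = √0.603785 = 0.777.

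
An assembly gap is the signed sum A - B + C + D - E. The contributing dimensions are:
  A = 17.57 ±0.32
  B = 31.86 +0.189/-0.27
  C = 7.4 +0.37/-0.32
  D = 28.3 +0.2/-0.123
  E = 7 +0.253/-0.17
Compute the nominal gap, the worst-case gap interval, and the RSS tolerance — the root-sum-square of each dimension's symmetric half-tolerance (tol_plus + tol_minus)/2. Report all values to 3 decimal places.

nominal=14.410 wc=[13.205,15.740] rss=0.587

Stack each dimension's contribution:
  +A: nom +17.570 → Σnom=17.570; wc +0.320/-0.320 → slack +0.320/-0.320; half-tol=0.320, Σhalf²=0.102400
  -B: nom -31.860 → Σnom=-14.290; wc +0.270/-0.189 → slack +0.590/-0.509; half-tol=0.230, Σhalf²=0.155070
  +C: nom +7.400 → Σnom=-6.890; wc +0.370/-0.320 → slack +0.960/-0.829; half-tol=0.345, Σhalf²=0.274095
  +D: nom +28.300 → Σnom=21.410; wc +0.200/-0.123 → slack +1.160/-0.952; half-tol=0.162, Σhalf²=0.300177
  -E: nom -7.000 → Σnom=14.410; wc +0.170/-0.253 → slack +1.330/-1.205; half-tol=0.212, Σhalf²=0.344910
Nominal = 14.410. Worst-case = [14.410 - 1.205, 14.410 + 1.330] = [13.205, 15.740]. RSS = √0.344910 = 0.587.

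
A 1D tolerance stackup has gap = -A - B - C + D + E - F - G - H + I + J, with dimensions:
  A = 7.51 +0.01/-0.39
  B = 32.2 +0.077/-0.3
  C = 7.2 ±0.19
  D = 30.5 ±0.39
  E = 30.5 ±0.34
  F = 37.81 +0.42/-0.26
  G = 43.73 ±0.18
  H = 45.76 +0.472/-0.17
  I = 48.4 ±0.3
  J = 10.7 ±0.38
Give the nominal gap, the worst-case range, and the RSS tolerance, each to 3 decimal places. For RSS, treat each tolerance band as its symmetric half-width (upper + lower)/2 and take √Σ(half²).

Stack each dimension's contribution:
  -A: nom -7.510 → Σnom=-7.510; wc +0.390/-0.010 → slack +0.390/-0.010; half-tol=0.200, Σhalf²=0.040000
  -B: nom -32.200 → Σnom=-39.710; wc +0.300/-0.077 → slack +0.690/-0.087; half-tol=0.189, Σhalf²=0.075532
  -C: nom -7.200 → Σnom=-46.910; wc +0.190/-0.190 → slack +0.880/-0.277; half-tol=0.190, Σhalf²=0.111632
  +D: nom +30.500 → Σnom=-16.410; wc +0.390/-0.390 → slack +1.270/-0.667; half-tol=0.390, Σhalf²=0.263732
  +E: nom +30.500 → Σnom=14.090; wc +0.340/-0.340 → slack +1.610/-1.007; half-tol=0.340, Σhalf²=0.379332
  -F: nom -37.810 → Σnom=-23.720; wc +0.260/-0.420 → slack +1.870/-1.427; half-tol=0.340, Σhalf²=0.494932
  -G: nom -43.730 → Σnom=-67.450; wc +0.180/-0.180 → slack +2.050/-1.607; half-tol=0.180, Σhalf²=0.527332
  -H: nom -45.760 → Σnom=-113.210; wc +0.170/-0.472 → slack +2.220/-2.079; half-tol=0.321, Σhalf²=0.630373
  +I: nom +48.400 → Σnom=-64.810; wc +0.300/-0.300 → slack +2.520/-2.379; half-tol=0.300, Σhalf²=0.720373
  +J: nom +10.700 → Σnom=-54.110; wc +0.380/-0.380 → slack +2.900/-2.759; half-tol=0.380, Σhalf²=0.864773
Nominal = -54.110. Worst-case = [-54.110 - 2.759, -54.110 + 2.900] = [-56.869, -51.210]. RSS = √0.864773 = 0.930.

nominal=-54.110 wc=[-56.869,-51.210] rss=0.930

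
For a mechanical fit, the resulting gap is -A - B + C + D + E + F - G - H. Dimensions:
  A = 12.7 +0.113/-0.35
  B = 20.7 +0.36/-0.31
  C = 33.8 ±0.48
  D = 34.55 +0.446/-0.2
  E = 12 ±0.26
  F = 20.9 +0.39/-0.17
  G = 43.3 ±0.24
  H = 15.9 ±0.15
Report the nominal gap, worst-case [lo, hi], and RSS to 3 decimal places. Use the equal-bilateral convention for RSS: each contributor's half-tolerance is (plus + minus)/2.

nominal=8.650 wc=[6.677,11.276] rss=0.852

Stack each dimension's contribution:
  -A: nom -12.700 → Σnom=-12.700; wc +0.350/-0.113 → slack +0.350/-0.113; half-tol=0.231, Σhalf²=0.053592
  -B: nom -20.700 → Σnom=-33.400; wc +0.310/-0.360 → slack +0.660/-0.473; half-tol=0.335, Σhalf²=0.165817
  +C: nom +33.800 → Σnom=0.400; wc +0.480/-0.480 → slack +1.140/-0.953; half-tol=0.480, Σhalf²=0.396217
  +D: nom +34.550 → Σnom=34.950; wc +0.446/-0.200 → slack +1.586/-1.153; half-tol=0.323, Σhalf²=0.500546
  +E: nom +12.000 → Σnom=46.950; wc +0.260/-0.260 → slack +1.846/-1.413; half-tol=0.260, Σhalf²=0.568146
  +F: nom +20.900 → Σnom=67.850; wc +0.390/-0.170 → slack +2.236/-1.583; half-tol=0.280, Σhalf²=0.646546
  -G: nom -43.300 → Σnom=24.550; wc +0.240/-0.240 → slack +2.476/-1.823; half-tol=0.240, Σhalf²=0.704146
  -H: nom -15.900 → Σnom=8.650; wc +0.150/-0.150 → slack +2.626/-1.973; half-tol=0.150, Σhalf²=0.726646
Nominal = 8.650. Worst-case = [8.650 - 1.973, 8.650 + 2.626] = [6.677, 11.276]. RSS = √0.726646 = 0.852.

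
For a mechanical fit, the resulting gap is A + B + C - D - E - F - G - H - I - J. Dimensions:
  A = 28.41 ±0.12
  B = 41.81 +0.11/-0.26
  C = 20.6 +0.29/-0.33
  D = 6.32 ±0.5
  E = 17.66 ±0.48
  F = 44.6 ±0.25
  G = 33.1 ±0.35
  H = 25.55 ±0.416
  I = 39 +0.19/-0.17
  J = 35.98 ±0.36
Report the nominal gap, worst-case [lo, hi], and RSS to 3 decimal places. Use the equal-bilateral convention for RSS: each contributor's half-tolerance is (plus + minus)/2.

Stack each dimension's contribution:
  +A: nom +28.410 → Σnom=28.410; wc +0.120/-0.120 → slack +0.120/-0.120; half-tol=0.120, Σhalf²=0.014400
  +B: nom +41.810 → Σnom=70.220; wc +0.110/-0.260 → slack +0.230/-0.380; half-tol=0.185, Σhalf²=0.048625
  +C: nom +20.600 → Σnom=90.820; wc +0.290/-0.330 → slack +0.520/-0.710; half-tol=0.310, Σhalf²=0.144725
  -D: nom -6.320 → Σnom=84.500; wc +0.500/-0.500 → slack +1.020/-1.210; half-tol=0.500, Σhalf²=0.394725
  -E: nom -17.660 → Σnom=66.840; wc +0.480/-0.480 → slack +1.500/-1.690; half-tol=0.480, Σhalf²=0.625125
  -F: nom -44.600 → Σnom=22.240; wc +0.250/-0.250 → slack +1.750/-1.940; half-tol=0.250, Σhalf²=0.687625
  -G: nom -33.100 → Σnom=-10.860; wc +0.350/-0.350 → slack +2.100/-2.290; half-tol=0.350, Σhalf²=0.810125
  -H: nom -25.550 → Σnom=-36.410; wc +0.416/-0.416 → slack +2.516/-2.706; half-tol=0.416, Σhalf²=0.983181
  -I: nom -39.000 → Σnom=-75.410; wc +0.170/-0.190 → slack +2.686/-2.896; half-tol=0.180, Σhalf²=1.015581
  -J: nom -35.980 → Σnom=-111.390; wc +0.360/-0.360 → slack +3.046/-3.256; half-tol=0.360, Σhalf²=1.145181
Nominal = -111.390. Worst-case = [-111.390 - 3.256, -111.390 + 3.046] = [-114.646, -108.344]. RSS = √1.145181 = 1.070.

nominal=-111.390 wc=[-114.646,-108.344] rss=1.070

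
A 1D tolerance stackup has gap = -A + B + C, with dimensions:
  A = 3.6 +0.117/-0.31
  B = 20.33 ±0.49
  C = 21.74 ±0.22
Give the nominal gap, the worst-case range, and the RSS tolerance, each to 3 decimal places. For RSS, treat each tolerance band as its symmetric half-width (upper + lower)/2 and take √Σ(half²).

nominal=38.470 wc=[37.643,39.490] rss=0.578

Stack each dimension's contribution:
  -A: nom -3.600 → Σnom=-3.600; wc +0.310/-0.117 → slack +0.310/-0.117; half-tol=0.213, Σhalf²=0.045582
  +B: nom +20.330 → Σnom=16.730; wc +0.490/-0.490 → slack +0.800/-0.607; half-tol=0.490, Σhalf²=0.285682
  +C: nom +21.740 → Σnom=38.470; wc +0.220/-0.220 → slack +1.020/-0.827; half-tol=0.220, Σhalf²=0.334082
Nominal = 38.470. Worst-case = [38.470 - 0.827, 38.470 + 1.020] = [37.643, 39.490]. RSS = √0.334082 = 0.578.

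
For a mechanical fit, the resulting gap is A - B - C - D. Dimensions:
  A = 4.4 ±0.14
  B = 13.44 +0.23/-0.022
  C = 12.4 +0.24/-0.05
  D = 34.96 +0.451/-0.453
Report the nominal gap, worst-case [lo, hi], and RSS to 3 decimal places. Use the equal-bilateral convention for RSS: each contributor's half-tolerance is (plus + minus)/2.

Stack each dimension's contribution:
  +A: nom +4.400 → Σnom=4.400; wc +0.140/-0.140 → slack +0.140/-0.140; half-tol=0.140, Σhalf²=0.019600
  -B: nom -13.440 → Σnom=-9.040; wc +0.022/-0.230 → slack +0.162/-0.370; half-tol=0.126, Σhalf²=0.035476
  -C: nom -12.400 → Σnom=-21.440; wc +0.050/-0.240 → slack +0.212/-0.610; half-tol=0.145, Σhalf²=0.056501
  -D: nom -34.960 → Σnom=-56.400; wc +0.453/-0.451 → slack +0.665/-1.061; half-tol=0.452, Σhalf²=0.260805
Nominal = -56.400. Worst-case = [-56.400 - 1.061, -56.400 + 0.665] = [-57.461, -55.735]. RSS = √0.260805 = 0.511.

nominal=-56.400 wc=[-57.461,-55.735] rss=0.511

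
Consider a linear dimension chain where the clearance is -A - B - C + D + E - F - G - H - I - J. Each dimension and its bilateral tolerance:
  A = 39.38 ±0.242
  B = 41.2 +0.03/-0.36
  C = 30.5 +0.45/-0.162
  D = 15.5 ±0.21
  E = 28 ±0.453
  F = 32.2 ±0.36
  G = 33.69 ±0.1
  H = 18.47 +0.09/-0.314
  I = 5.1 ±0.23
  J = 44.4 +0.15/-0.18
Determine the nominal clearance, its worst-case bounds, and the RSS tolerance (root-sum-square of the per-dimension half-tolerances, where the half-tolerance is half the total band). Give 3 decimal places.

Stack each dimension's contribution:
  -A: nom -39.380 → Σnom=-39.380; wc +0.242/-0.242 → slack +0.242/-0.242; half-tol=0.242, Σhalf²=0.058564
  -B: nom -41.200 → Σnom=-80.580; wc +0.360/-0.030 → slack +0.602/-0.272; half-tol=0.195, Σhalf²=0.096589
  -C: nom -30.500 → Σnom=-111.080; wc +0.162/-0.450 → slack +0.764/-0.722; half-tol=0.306, Σhalf²=0.190225
  +D: nom +15.500 → Σnom=-95.580; wc +0.210/-0.210 → slack +0.974/-0.932; half-tol=0.210, Σhalf²=0.234325
  +E: nom +28.000 → Σnom=-67.580; wc +0.453/-0.453 → slack +1.427/-1.385; half-tol=0.453, Σhalf²=0.439534
  -F: nom -32.200 → Σnom=-99.780; wc +0.360/-0.360 → slack +1.787/-1.745; half-tol=0.360, Σhalf²=0.569134
  -G: nom -33.690 → Σnom=-133.470; wc +0.100/-0.100 → slack +1.887/-1.845; half-tol=0.100, Σhalf²=0.579134
  -H: nom -18.470 → Σnom=-151.940; wc +0.314/-0.090 → slack +2.201/-1.935; half-tol=0.202, Σhalf²=0.619938
  -I: nom -5.100 → Σnom=-157.040; wc +0.230/-0.230 → slack +2.431/-2.165; half-tol=0.230, Σhalf²=0.672838
  -J: nom -44.400 → Σnom=-201.440; wc +0.180/-0.150 → slack +2.611/-2.315; half-tol=0.165, Σhalf²=0.700063
Nominal = -201.440. Worst-case = [-201.440 - 2.315, -201.440 + 2.611] = [-203.755, -198.829]. RSS = √0.700063 = 0.837.

nominal=-201.440 wc=[-203.755,-198.829] rss=0.837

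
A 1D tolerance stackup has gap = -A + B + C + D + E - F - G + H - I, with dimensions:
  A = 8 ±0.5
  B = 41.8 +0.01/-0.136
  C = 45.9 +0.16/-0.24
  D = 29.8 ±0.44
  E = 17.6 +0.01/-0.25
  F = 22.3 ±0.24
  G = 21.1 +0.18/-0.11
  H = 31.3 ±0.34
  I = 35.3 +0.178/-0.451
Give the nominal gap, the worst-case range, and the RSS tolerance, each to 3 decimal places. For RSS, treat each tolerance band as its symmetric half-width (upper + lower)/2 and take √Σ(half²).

nominal=79.700 wc=[77.196,81.961] rss=0.894

Stack each dimension's contribution:
  -A: nom -8.000 → Σnom=-8.000; wc +0.500/-0.500 → slack +0.500/-0.500; half-tol=0.500, Σhalf²=0.250000
  +B: nom +41.800 → Σnom=33.800; wc +0.010/-0.136 → slack +0.510/-0.636; half-tol=0.073, Σhalf²=0.255329
  +C: nom +45.900 → Σnom=79.700; wc +0.160/-0.240 → slack +0.670/-0.876; half-tol=0.200, Σhalf²=0.295329
  +D: nom +29.800 → Σnom=109.500; wc +0.440/-0.440 → slack +1.110/-1.316; half-tol=0.440, Σhalf²=0.488929
  +E: nom +17.600 → Σnom=127.100; wc +0.010/-0.250 → slack +1.120/-1.566; half-tol=0.130, Σhalf²=0.505829
  -F: nom -22.300 → Σnom=104.800; wc +0.240/-0.240 → slack +1.360/-1.806; half-tol=0.240, Σhalf²=0.563429
  -G: nom -21.100 → Σnom=83.700; wc +0.110/-0.180 → slack +1.470/-1.986; half-tol=0.145, Σhalf²=0.584454
  +H: nom +31.300 → Σnom=115.000; wc +0.340/-0.340 → slack +1.810/-2.326; half-tol=0.340, Σhalf²=0.700054
  -I: nom -35.300 → Σnom=79.700; wc +0.451/-0.178 → slack +2.261/-2.504; half-tol=0.315, Σhalf²=0.798964
Nominal = 79.700. Worst-case = [79.700 - 2.504, 79.700 + 2.261] = [77.196, 81.961]. RSS = √0.798964 = 0.894.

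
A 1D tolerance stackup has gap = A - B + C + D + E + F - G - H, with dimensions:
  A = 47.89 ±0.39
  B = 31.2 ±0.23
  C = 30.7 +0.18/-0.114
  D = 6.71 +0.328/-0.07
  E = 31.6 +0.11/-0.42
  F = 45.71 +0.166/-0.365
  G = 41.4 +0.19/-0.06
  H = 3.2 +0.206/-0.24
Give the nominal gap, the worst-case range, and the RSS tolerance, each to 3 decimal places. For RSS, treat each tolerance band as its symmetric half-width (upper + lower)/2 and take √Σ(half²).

Stack each dimension's contribution:
  +A: nom +47.890 → Σnom=47.890; wc +0.390/-0.390 → slack +0.390/-0.390; half-tol=0.390, Σhalf²=0.152100
  -B: nom -31.200 → Σnom=16.690; wc +0.230/-0.230 → slack +0.620/-0.620; half-tol=0.230, Σhalf²=0.205000
  +C: nom +30.700 → Σnom=47.390; wc +0.180/-0.114 → slack +0.800/-0.734; half-tol=0.147, Σhalf²=0.226609
  +D: nom +6.710 → Σnom=54.100; wc +0.328/-0.070 → slack +1.128/-0.804; half-tol=0.199, Σhalf²=0.266210
  +E: nom +31.600 → Σnom=85.700; wc +0.110/-0.420 → slack +1.238/-1.224; half-tol=0.265, Σhalf²=0.336435
  +F: nom +45.710 → Σnom=131.410; wc +0.166/-0.365 → slack +1.404/-1.589; half-tol=0.266, Σhalf²=0.406925
  -G: nom -41.400 → Σnom=90.010; wc +0.060/-0.190 → slack +1.464/-1.779; half-tol=0.125, Σhalf²=0.422550
  -H: nom -3.200 → Σnom=86.810; wc +0.240/-0.206 → slack +1.704/-1.985; half-tol=0.223, Σhalf²=0.472279
Nominal = 86.810. Worst-case = [86.810 - 1.985, 86.810 + 1.704] = [84.825, 88.514]. RSS = √0.472279 = 0.687.

nominal=86.810 wc=[84.825,88.514] rss=0.687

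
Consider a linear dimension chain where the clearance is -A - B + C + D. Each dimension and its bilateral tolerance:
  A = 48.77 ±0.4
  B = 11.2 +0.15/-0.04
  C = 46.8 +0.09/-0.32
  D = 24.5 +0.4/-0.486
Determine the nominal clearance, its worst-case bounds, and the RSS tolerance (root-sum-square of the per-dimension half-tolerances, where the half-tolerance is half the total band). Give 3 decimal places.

nominal=11.330 wc=[9.974,12.260] rss=0.638

Stack each dimension's contribution:
  -A: nom -48.770 → Σnom=-48.770; wc +0.400/-0.400 → slack +0.400/-0.400; half-tol=0.400, Σhalf²=0.160000
  -B: nom -11.200 → Σnom=-59.970; wc +0.040/-0.150 → slack +0.440/-0.550; half-tol=0.095, Σhalf²=0.169025
  +C: nom +46.800 → Σnom=-13.170; wc +0.090/-0.320 → slack +0.530/-0.870; half-tol=0.205, Σhalf²=0.211050
  +D: nom +24.500 → Σnom=11.330; wc +0.400/-0.486 → slack +0.930/-1.356; half-tol=0.443, Σhalf²=0.407299
Nominal = 11.330. Worst-case = [11.330 - 1.356, 11.330 + 0.930] = [9.974, 12.260]. RSS = √0.407299 = 0.638.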